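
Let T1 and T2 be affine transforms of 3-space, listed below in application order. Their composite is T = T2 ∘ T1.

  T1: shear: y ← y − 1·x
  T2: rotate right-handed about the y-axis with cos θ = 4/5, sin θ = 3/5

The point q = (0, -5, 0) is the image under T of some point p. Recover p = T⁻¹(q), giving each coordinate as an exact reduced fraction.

T1 = [1 0 0 0; -1 1 0 0; 0 0 1 0; 0 0 0 1]
T2·T1 = [4/5 0 3/5 0; -1 1 0 0; -3/5 0 4/5 0; 0 0 0 1]
det M = 1; M⁻¹ = [4/5 0 -3/5 0; 4/5 1 -3/5 0; 3/5 0 4/5 0; 0 0 0 1]
M⁻¹ · (0, -5, 0)ᵀ = (0, -5, 0)ᵀ

p = (0, -5, 0)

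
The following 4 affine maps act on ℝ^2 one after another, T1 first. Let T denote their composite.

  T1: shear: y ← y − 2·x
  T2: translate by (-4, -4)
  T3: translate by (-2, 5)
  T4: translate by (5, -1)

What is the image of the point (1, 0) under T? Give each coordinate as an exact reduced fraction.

T(p) = (0, -2)

T1 shear: y ← y − 2·x: (1, 0) → (1, -2)
T2 translate by (-4, -4): (1, -2) → (-3, -6)
T3 translate by (-2, 5): (-3, -6) → (-5, -1)
T4 translate by (5, -1): (-5, -1) → (0, -2)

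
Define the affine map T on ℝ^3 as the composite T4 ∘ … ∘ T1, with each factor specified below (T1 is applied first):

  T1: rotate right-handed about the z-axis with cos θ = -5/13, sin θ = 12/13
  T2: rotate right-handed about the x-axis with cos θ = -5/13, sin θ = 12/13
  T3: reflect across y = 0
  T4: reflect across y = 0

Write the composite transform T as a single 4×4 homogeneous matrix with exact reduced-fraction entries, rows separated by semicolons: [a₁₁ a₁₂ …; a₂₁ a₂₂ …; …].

T1 = [-5/13 -12/13 0 0; 12/13 -5/13 0 0; 0 0 1 0; 0 0 0 1]
T2·T1 = [-5/13 -12/13 0 0; -60/169 25/169 -12/13 0; 144/169 -60/169 -5/13 0; 0 0 0 1]
T3·…·T1 = [-5/13 -12/13 0 0; 60/169 -25/169 12/13 0; 144/169 -60/169 -5/13 0; 0 0 0 1]
T4·…·T1 = [-5/13 -12/13 0 0; -60/169 25/169 -12/13 0; 144/169 -60/169 -5/13 0; 0 0 0 1]

T = [-5/13 -12/13 0 0; -60/169 25/169 -12/13 0; 144/169 -60/169 -5/13 0; 0 0 0 1]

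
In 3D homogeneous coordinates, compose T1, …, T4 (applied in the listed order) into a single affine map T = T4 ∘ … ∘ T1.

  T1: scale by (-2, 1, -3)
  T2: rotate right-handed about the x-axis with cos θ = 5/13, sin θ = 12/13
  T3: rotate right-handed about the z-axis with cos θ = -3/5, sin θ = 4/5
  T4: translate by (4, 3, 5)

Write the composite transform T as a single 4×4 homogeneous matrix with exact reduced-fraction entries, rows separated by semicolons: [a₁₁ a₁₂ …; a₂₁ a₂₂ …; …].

T = [6/5 -4/13 -144/65 4; -8/5 -3/13 -108/65 3; 0 12/13 -15/13 5; 0 0 0 1]

T1 = [-2 0 0 0; 0 1 0 0; 0 0 -3 0; 0 0 0 1]
T2·T1 = [-2 0 0 0; 0 5/13 36/13 0; 0 12/13 -15/13 0; 0 0 0 1]
T3·…·T1 = [6/5 -4/13 -144/65 0; -8/5 -3/13 -108/65 0; 0 12/13 -15/13 0; 0 0 0 1]
T4·…·T1 = [6/5 -4/13 -144/65 4; -8/5 -3/13 -108/65 3; 0 12/13 -15/13 5; 0 0 0 1]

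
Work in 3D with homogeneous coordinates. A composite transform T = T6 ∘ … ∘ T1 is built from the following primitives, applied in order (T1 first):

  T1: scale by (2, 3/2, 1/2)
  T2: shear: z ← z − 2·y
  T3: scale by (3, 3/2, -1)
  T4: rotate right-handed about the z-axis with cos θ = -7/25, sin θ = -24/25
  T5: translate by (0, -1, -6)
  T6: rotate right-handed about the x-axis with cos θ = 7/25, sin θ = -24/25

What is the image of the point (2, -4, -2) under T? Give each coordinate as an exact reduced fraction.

T(p) = (-12, -478/25, 121/25)

T1 scale by (2, 3/2, 1/2): (2, -4, -2) → (4, -6, -1)
T2 shear: z ← z − 2·y: (4, -6, -1) → (4, -6, 11)
T3 scale by (3, 3/2, -1): (4, -6, 11) → (12, -9, -11)
T4 rotate right-handed about the z-axis with cos θ = -7/25, sin θ = -24/25: (12, -9, -11) → (-12, -9, -11)
T5 translate by (0, -1, -6): (-12, -9, -11) → (-12, -10, -17)
T6 rotate right-handed about the x-axis with cos θ = 7/25, sin θ = -24/25: (-12, -10, -17) → (-12, -478/25, 121/25)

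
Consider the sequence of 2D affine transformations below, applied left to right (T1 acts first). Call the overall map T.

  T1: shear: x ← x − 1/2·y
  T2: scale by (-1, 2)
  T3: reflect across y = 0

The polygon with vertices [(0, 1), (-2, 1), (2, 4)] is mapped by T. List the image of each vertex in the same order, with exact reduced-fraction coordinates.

T1 shear: x ← x − 1/2·y: (0, 1) → (-1/2, 1); (-2, 1) → (-5/2, 1); (2, 4) → (0, 4)
T2 scale by (-1, 2): (-1/2, 1) → (1/2, 2); (-5/2, 1) → (5/2, 2); (0, 4) → (0, 8)
T3 reflect across y = 0: (1/2, 2) → (1/2, -2); (5/2, 2) → (5/2, -2); (0, 8) → (0, -8)

image vertices: (1/2, -2), (5/2, -2), (0, -8)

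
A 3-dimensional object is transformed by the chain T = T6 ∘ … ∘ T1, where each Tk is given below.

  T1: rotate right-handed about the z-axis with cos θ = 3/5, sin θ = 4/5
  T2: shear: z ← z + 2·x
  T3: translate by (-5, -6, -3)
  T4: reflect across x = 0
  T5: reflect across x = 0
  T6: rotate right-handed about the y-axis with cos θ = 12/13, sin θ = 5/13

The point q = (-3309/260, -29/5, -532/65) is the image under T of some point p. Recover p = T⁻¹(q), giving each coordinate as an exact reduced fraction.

p = (-2, 3, -9/4)

T1 = [3/5 -4/5 0 0; 4/5 3/5 0 0; 0 0 1 0; 0 0 0 1]
T2·T1 = [3/5 -4/5 0 0; 4/5 3/5 0 0; 6/5 -8/5 1 0; 0 0 0 1]
T3·…·T1 = [3/5 -4/5 0 -5; 4/5 3/5 0 -6; 6/5 -8/5 1 -3; 0 0 0 1]
T4·…·T1 = [-3/5 4/5 0 5; 4/5 3/5 0 -6; 6/5 -8/5 1 -3; 0 0 0 1]
T5·…·T1 = [3/5 -4/5 0 -5; 4/5 3/5 0 -6; 6/5 -8/5 1 -3; 0 0 0 1]
T6·…·T1 = [66/65 -88/65 5/13 -75/13; 4/5 3/5 0 -6; 57/65 -76/65 12/13 -11/13; 0 0 0 1]
det M = 1; M⁻¹ = [36/65 4/5 -3/13 39/5; -48/65 3/5 4/13 -2/5; -19/13 0 22/13 -7; 0 0 0 1]
M⁻¹ · (-3309/260, -29/5, -532/65)ᵀ = (-2, 3, -9/4)ᵀ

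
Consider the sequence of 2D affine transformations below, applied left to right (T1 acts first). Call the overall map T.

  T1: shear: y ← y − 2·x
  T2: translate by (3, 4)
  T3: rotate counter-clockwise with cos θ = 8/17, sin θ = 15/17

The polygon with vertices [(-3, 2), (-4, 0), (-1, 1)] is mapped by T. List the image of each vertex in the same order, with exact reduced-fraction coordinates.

T1 shear: y ← y − 2·x: (-3, 2) → (-3, 8); (-4, 0) → (-4, 8); (-1, 1) → (-1, 3)
T2 translate by (3, 4): (-3, 8) → (0, 12); (-4, 8) → (-1, 12); (-1, 3) → (2, 7)
T3 rotate counter-clockwise with cos θ = 8/17, sin θ = 15/17: (0, 12) → (-180/17, 96/17); (-1, 12) → (-188/17, 81/17); (2, 7) → (-89/17, 86/17)

image vertices: (-180/17, 96/17), (-188/17, 81/17), (-89/17, 86/17)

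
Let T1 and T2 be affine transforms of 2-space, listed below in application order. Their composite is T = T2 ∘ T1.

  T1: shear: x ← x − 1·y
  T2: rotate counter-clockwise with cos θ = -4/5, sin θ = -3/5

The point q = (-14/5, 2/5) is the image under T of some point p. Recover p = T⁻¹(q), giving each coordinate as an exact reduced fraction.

p = (0, -2)

T1 = [1 -1 0; 0 1 0; 0 0 1]
T2·T1 = [-4/5 7/5 0; -3/5 -1/5 0; 0 0 1]
det M = 1; M⁻¹ = [-1/5 -7/5 0; 3/5 -4/5 0; 0 0 1]
M⁻¹ · (-14/5, 2/5)ᵀ = (0, -2)ᵀ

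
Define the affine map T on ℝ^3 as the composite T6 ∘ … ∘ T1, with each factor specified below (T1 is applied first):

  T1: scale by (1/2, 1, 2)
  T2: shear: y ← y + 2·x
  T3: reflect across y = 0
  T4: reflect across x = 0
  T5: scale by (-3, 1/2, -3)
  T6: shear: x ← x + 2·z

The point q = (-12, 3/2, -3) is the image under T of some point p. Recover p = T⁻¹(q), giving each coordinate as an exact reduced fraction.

p = (-4, 1, 1/2)

T1 = [1/2 0 0 0; 0 1 0 0; 0 0 2 0; 0 0 0 1]
T2·T1 = [1/2 0 0 0; 1 1 0 0; 0 0 2 0; 0 0 0 1]
T3·…·T1 = [1/2 0 0 0; -1 -1 0 0; 0 0 2 0; 0 0 0 1]
T4·…·T1 = [-1/2 0 0 0; -1 -1 0 0; 0 0 2 0; 0 0 0 1]
T5·…·T1 = [3/2 0 0 0; -1/2 -1/2 0 0; 0 0 -6 0; 0 0 0 1]
T6·…·T1 = [3/2 0 -12 0; -1/2 -1/2 0 0; 0 0 -6 0; 0 0 0 1]
det M = 9/2; M⁻¹ = [2/3 0 -4/3 0; -2/3 -2 4/3 0; 0 0 -1/6 0; 0 0 0 1]
M⁻¹ · (-12, 3/2, -3)ᵀ = (-4, 1, 1/2)ᵀ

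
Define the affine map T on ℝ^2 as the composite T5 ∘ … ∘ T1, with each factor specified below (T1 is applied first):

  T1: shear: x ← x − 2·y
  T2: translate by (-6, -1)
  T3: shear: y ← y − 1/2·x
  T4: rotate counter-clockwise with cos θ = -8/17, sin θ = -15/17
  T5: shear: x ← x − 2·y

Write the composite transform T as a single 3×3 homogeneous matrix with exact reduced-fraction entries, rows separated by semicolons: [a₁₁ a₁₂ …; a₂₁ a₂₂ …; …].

T = [13/34 18/17 -70/17; -11/17 14/17 74/17; 0 0 1]

T1 = [1 -2 0; 0 1 0; 0 0 1]
T2·T1 = [1 -2 -6; 0 1 -1; 0 0 1]
T3·…·T1 = [1 -2 -6; -1/2 2 2; 0 0 1]
T4·…·T1 = [-31/34 46/17 78/17; -11/17 14/17 74/17; 0 0 1]
T5·…·T1 = [13/34 18/17 -70/17; -11/17 14/17 74/17; 0 0 1]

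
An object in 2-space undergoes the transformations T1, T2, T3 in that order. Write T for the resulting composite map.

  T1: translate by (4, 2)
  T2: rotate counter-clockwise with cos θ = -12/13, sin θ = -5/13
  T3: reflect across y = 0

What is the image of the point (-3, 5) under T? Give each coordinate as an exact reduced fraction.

T(p) = (23/13, 89/13)

T1 translate by (4, 2): (-3, 5) → (1, 7)
T2 rotate counter-clockwise with cos θ = -12/13, sin θ = -5/13: (1, 7) → (23/13, -89/13)
T3 reflect across y = 0: (23/13, -89/13) → (23/13, 89/13)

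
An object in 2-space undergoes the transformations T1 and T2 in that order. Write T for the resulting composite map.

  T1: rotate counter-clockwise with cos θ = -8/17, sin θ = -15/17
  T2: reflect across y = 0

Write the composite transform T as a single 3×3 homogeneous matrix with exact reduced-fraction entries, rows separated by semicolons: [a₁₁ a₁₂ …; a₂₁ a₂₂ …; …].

T1 = [-8/17 15/17 0; -15/17 -8/17 0; 0 0 1]
T2·T1 = [-8/17 15/17 0; 15/17 8/17 0; 0 0 1]

T = [-8/17 15/17 0; 15/17 8/17 0; 0 0 1]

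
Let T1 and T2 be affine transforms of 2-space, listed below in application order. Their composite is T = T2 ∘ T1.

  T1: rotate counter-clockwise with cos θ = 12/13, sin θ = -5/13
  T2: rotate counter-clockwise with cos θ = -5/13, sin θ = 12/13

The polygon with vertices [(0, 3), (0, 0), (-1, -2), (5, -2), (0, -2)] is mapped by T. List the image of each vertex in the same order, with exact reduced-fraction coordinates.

image vertices: (-3, 0), (0, 0), (2, -1), (2, 5), (2, 0)

T1 rotate counter-clockwise with cos θ = 12/13, sin θ = -5/13: (0, 3) → (15/13, 36/13); (0, 0) → (0, 0); (-1, -2) → (-22/13, -19/13); (5, -2) → (50/13, -49/13); (0, -2) → (-10/13, -24/13)
T2 rotate counter-clockwise with cos θ = -5/13, sin θ = 12/13: (15/13, 36/13) → (-3, 0); (0, 0) → (0, 0); (-22/13, -19/13) → (2, -1); (50/13, -49/13) → (2, 5); (-10/13, -24/13) → (2, 0)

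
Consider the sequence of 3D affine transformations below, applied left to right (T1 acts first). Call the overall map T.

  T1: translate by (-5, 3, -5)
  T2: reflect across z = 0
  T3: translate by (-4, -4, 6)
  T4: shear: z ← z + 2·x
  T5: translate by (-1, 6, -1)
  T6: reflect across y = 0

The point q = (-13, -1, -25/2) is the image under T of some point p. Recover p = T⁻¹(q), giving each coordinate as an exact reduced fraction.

p = (-3, -4, -3/2)

T1 = [1 0 0 -5; 0 1 0 3; 0 0 1 -5; 0 0 0 1]
T2·T1 = [1 0 0 -5; 0 1 0 3; 0 0 -1 5; 0 0 0 1]
T3·…·T1 = [1 0 0 -9; 0 1 0 -1; 0 0 -1 11; 0 0 0 1]
T4·…·T1 = [1 0 0 -9; 0 1 0 -1; 2 0 -1 -7; 0 0 0 1]
T5·…·T1 = [1 0 0 -10; 0 1 0 5; 2 0 -1 -8; 0 0 0 1]
T6·…·T1 = [1 0 0 -10; 0 -1 0 -5; 2 0 -1 -8; 0 0 0 1]
det M = 1; M⁻¹ = [1 0 0 10; 0 -1 0 -5; 2 0 -1 12; 0 0 0 1]
M⁻¹ · (-13, -1, -25/2)ᵀ = (-3, -4, -3/2)ᵀ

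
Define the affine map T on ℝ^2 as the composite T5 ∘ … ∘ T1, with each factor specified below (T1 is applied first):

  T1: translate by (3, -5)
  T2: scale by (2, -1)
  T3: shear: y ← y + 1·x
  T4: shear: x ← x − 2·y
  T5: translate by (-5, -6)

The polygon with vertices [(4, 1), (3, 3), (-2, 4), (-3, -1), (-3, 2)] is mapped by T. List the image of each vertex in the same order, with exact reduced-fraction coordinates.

T1 translate by (3, -5): (4, 1) → (7, -4); (3, 3) → (6, -2); (-2, 4) → (1, -1); (-3, -1) → (0, -6); (-3, 2) → (0, -3)
T2 scale by (2, -1): (7, -4) → (14, 4); (6, -2) → (12, 2); (1, -1) → (2, 1); (0, -6) → (0, 6); (0, -3) → (0, 3)
T3 shear: y ← y + 1·x: (14, 4) → (14, 18); (12, 2) → (12, 14); (2, 1) → (2, 3); (0, 6) → (0, 6); (0, 3) → (0, 3)
T4 shear: x ← x − 2·y: (14, 18) → (-22, 18); (12, 14) → (-16, 14); (2, 3) → (-4, 3); (0, 6) → (-12, 6); (0, 3) → (-6, 3)
T5 translate by (-5, -6): (-22, 18) → (-27, 12); (-16, 14) → (-21, 8); (-4, 3) → (-9, -3); (-12, 6) → (-17, 0); (-6, 3) → (-11, -3)

image vertices: (-27, 12), (-21, 8), (-9, -3), (-17, 0), (-11, -3)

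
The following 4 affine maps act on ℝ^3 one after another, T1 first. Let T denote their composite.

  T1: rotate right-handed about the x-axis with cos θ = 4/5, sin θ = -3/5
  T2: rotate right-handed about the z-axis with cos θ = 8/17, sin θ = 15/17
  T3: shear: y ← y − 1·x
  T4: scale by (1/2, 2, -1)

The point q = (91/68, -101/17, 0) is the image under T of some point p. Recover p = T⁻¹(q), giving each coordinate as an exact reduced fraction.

T1 = [1 0 0 0; 0 4/5 3/5 0; 0 -3/5 4/5 0; 0 0 0 1]
T2·T1 = [8/17 -12/17 -9/17 0; 15/17 32/85 24/85 0; 0 -3/5 4/5 0; 0 0 0 1]
T3·…·T1 = [8/17 -12/17 -9/17 0; 7/17 92/85 69/85 0; 0 -3/5 4/5 0; 0 0 0 1]
T4·…·T1 = [4/17 -6/17 -9/34 0; 14/17 184/85 138/85 0; 0 3/5 -4/5 0; 0 0 0 1]
det M = -1; M⁻¹ = [46/17 15/34 0 0; -56/85 16/85 3/5 0; -42/85 12/85 -4/5 0; 0 0 0 1]
M⁻¹ · (91/68, -101/17, 0)ᵀ = (1, -2, -3/2)ᵀ

p = (1, -2, -3/2)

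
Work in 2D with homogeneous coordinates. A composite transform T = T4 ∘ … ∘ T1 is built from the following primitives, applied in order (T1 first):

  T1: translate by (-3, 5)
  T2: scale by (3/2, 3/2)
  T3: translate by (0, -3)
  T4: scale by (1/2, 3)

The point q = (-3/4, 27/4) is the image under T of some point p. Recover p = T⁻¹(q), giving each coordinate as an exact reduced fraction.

T1 = [1 0 -3; 0 1 5; 0 0 1]
T2·T1 = [3/2 0 -9/2; 0 3/2 15/2; 0 0 1]
T3·…·T1 = [3/2 0 -9/2; 0 3/2 9/2; 0 0 1]
T4·…·T1 = [3/4 0 -9/4; 0 9/2 27/2; 0 0 1]
det M = 27/8; M⁻¹ = [4/3 0 3; 0 2/9 -3; 0 0 1]
M⁻¹ · (-3/4, 27/4)ᵀ = (2, -3/2)ᵀ

p = (2, -3/2)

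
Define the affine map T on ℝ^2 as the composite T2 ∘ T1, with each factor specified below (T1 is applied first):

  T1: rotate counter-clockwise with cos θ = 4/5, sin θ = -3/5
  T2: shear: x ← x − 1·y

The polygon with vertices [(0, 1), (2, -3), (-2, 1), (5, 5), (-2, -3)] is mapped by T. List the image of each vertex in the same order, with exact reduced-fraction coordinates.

image vertices: (-1/5, 4/5), (17/5, -18/5), (-3, 2), (6, 1), (-11/5, -6/5)

T1 rotate counter-clockwise with cos θ = 4/5, sin θ = -3/5: (0, 1) → (3/5, 4/5); (2, -3) → (-1/5, -18/5); (-2, 1) → (-1, 2); (5, 5) → (7, 1); (-2, -3) → (-17/5, -6/5)
T2 shear: x ← x − 1·y: (3/5, 4/5) → (-1/5, 4/5); (-1/5, -18/5) → (17/5, -18/5); (-1, 2) → (-3, 2); (7, 1) → (6, 1); (-17/5, -6/5) → (-11/5, -6/5)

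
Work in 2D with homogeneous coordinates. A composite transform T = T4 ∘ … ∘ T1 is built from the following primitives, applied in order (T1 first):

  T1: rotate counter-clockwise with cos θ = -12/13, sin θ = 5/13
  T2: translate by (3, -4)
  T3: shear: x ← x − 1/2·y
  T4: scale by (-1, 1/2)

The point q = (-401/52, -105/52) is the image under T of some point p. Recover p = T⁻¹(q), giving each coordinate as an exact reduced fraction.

T1 = [-12/13 -5/13 0; 5/13 -12/13 0; 0 0 1]
T2·T1 = [-12/13 -5/13 3; 5/13 -12/13 -4; 0 0 1]
T3·…·T1 = [-29/26 1/13 5; 5/13 -12/13 -4; 0 0 1]
T4·…·T1 = [29/26 -1/13 -5; 5/26 -6/13 -2; 0 0 1]
det M = -1/2; M⁻¹ = [12/13 -2/13 56/13; 5/13 -29/13 -33/13; 0 0 1]
M⁻¹ · (-401/52, -105/52)ᵀ = (-5/2, -1)ᵀ

p = (-5/2, -1)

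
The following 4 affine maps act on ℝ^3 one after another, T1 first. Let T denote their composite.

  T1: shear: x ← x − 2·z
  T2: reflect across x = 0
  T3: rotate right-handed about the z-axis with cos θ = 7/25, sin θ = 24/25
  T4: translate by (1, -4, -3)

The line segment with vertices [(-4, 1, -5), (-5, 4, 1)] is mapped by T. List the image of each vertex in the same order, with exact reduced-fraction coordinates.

image vertices: (-41/25, -237/25, -8), (-22/25, 96/25, -2)

T1 shear: x ← x − 2·z: (-4, 1, -5) → (6, 1, -5); (-5, 4, 1) → (-7, 4, 1)
T2 reflect across x = 0: (6, 1, -5) → (-6, 1, -5); (-7, 4, 1) → (7, 4, 1)
T3 rotate right-handed about the z-axis with cos θ = 7/25, sin θ = 24/25: (-6, 1, -5) → (-66/25, -137/25, -5); (7, 4, 1) → (-47/25, 196/25, 1)
T4 translate by (1, -4, -3): (-66/25, -137/25, -5) → (-41/25, -237/25, -8); (-47/25, 196/25, 1) → (-22/25, 96/25, -2)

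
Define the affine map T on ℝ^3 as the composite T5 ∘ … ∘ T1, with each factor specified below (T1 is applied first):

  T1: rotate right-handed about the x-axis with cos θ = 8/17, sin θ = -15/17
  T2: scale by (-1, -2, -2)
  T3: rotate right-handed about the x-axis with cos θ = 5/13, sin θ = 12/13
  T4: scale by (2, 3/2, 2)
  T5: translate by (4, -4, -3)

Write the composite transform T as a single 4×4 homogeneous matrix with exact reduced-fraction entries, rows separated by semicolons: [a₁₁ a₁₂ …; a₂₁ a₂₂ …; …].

T = [-2 0 0 4; 0 -660/221 63/221 -4; 0 -84/221 -880/221 -3; 0 0 0 1]

T1 = [1 0 0 0; 0 8/17 15/17 0; 0 -15/17 8/17 0; 0 0 0 1]
T2·T1 = [-1 0 0 0; 0 -16/17 -30/17 0; 0 30/17 -16/17 0; 0 0 0 1]
T3·…·T1 = [-1 0 0 0; 0 -440/221 42/221 0; 0 -42/221 -440/221 0; 0 0 0 1]
T4·…·T1 = [-2 0 0 0; 0 -660/221 63/221 0; 0 -84/221 -880/221 0; 0 0 0 1]
T5·…·T1 = [-2 0 0 4; 0 -660/221 63/221 -4; 0 -84/221 -880/221 -3; 0 0 0 1]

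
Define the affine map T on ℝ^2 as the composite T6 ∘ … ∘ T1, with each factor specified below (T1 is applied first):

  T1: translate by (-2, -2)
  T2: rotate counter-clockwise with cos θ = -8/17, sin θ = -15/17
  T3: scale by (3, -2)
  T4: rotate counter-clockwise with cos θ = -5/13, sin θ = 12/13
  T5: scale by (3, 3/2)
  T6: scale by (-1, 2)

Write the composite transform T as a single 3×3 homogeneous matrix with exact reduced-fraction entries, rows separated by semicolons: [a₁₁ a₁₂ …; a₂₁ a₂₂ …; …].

T = [720/221 1251/221 -3942/221; -1314/221 1380/221 -132/221; 0 0 1]

T1 = [1 0 -2; 0 1 -2; 0 0 1]
T2·T1 = [-8/17 15/17 -14/17; -15/17 -8/17 46/17; 0 0 1]
T3·…·T1 = [-24/17 45/17 -42/17; 30/17 16/17 -92/17; 0 0 1]
T4·…·T1 = [-240/221 -417/221 1314/221; -438/221 460/221 -44/221; 0 0 1]
T5·…·T1 = [-720/221 -1251/221 3942/221; -657/221 690/221 -66/221; 0 0 1]
T6·…·T1 = [720/221 1251/221 -3942/221; -1314/221 1380/221 -132/221; 0 0 1]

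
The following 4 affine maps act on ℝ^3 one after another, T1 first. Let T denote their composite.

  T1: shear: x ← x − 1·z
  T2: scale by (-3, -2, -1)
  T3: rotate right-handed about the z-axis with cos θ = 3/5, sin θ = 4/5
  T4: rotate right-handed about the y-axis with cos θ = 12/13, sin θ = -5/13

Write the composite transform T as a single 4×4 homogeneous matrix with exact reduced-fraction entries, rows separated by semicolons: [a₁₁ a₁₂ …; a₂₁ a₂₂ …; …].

T1 = [1 0 -1 0; 0 1 0 0; 0 0 1 0; 0 0 0 1]
T2·T1 = [-3 0 3 0; 0 -2 0 0; 0 0 -1 0; 0 0 0 1]
T3·…·T1 = [-9/5 8/5 9/5 0; -12/5 -6/5 12/5 0; 0 0 -1 0; 0 0 0 1]
T4·…·T1 = [-108/65 96/65 133/65 0; -12/5 -6/5 12/5 0; -9/13 8/13 -3/13 0; 0 0 0 1]

T = [-108/65 96/65 133/65 0; -12/5 -6/5 12/5 0; -9/13 8/13 -3/13 0; 0 0 0 1]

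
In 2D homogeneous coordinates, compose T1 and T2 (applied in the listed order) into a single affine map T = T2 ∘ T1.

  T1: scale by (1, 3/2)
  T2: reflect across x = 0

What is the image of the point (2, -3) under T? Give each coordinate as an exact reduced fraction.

T1 scale by (1, 3/2): (2, -3) → (2, -9/2)
T2 reflect across x = 0: (2, -9/2) → (-2, -9/2)

T(p) = (-2, -9/2)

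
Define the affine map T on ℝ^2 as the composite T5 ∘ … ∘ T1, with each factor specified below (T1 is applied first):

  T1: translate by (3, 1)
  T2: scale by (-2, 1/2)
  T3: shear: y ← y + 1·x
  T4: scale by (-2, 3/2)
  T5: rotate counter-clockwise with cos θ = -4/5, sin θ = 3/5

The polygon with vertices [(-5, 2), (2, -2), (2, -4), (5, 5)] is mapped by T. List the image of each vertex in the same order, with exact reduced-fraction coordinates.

T1 translate by (3, 1): (-5, 2) → (-2, 3); (2, -2) → (5, -1); (2, -4) → (5, -3); (5, 5) → (8, 6)
T2 scale by (-2, 1/2): (-2, 3) → (4, 3/2); (5, -1) → (-10, -1/2); (5, -3) → (-10, -3/2); (8, 6) → (-16, 3)
T3 shear: y ← y + 1·x: (4, 3/2) → (4, 11/2); (-10, -1/2) → (-10, -21/2); (-10, -3/2) → (-10, -23/2); (-16, 3) → (-16, -13)
T4 scale by (-2, 3/2): (4, 11/2) → (-8, 33/4); (-10, -21/2) → (20, -63/4); (-10, -23/2) → (20, -69/4); (-16, -13) → (32, -39/2)
T5 rotate counter-clockwise with cos θ = -4/5, sin θ = 3/5: (-8, 33/4) → (29/20, -57/5); (20, -63/4) → (-131/20, 123/5); (20, -69/4) → (-113/20, 129/5); (32, -39/2) → (-139/10, 174/5)

image vertices: (29/20, -57/5), (-131/20, 123/5), (-113/20, 129/5), (-139/10, 174/5)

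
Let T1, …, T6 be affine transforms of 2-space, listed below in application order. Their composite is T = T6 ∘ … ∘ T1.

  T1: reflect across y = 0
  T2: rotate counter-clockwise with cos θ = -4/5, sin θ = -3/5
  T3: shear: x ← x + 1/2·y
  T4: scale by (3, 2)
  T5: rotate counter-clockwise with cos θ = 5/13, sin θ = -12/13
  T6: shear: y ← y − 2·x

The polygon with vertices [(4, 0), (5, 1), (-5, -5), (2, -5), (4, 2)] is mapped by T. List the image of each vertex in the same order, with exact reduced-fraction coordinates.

image vertices: (-618/65, 1908/65), (-1383/130, 2299/65), (147/26, -391/13), (-714/65, 1384/65), (-456/65, 1736/65)

T1 reflect across y = 0: (4, 0) → (4, 0); (5, 1) → (5, -1); (-5, -5) → (-5, 5); (2, -5) → (2, 5); (4, 2) → (4, -2)
T2 rotate counter-clockwise with cos θ = -4/5, sin θ = -3/5: (4, 0) → (-16/5, -12/5); (5, -1) → (-23/5, -11/5); (-5, 5) → (7, -1); (2, 5) → (7/5, -26/5); (4, -2) → (-22/5, -4/5)
T3 shear: x ← x + 1/2·y: (-16/5, -12/5) → (-22/5, -12/5); (-23/5, -11/5) → (-57/10, -11/5); (7, -1) → (13/2, -1); (7/5, -26/5) → (-6/5, -26/5); (-22/5, -4/5) → (-24/5, -4/5)
T4 scale by (3, 2): (-22/5, -12/5) → (-66/5, -24/5); (-57/10, -11/5) → (-171/10, -22/5); (13/2, -1) → (39/2, -2); (-6/5, -26/5) → (-18/5, -52/5); (-24/5, -4/5) → (-72/5, -8/5)
T5 rotate counter-clockwise with cos θ = 5/13, sin θ = -12/13: (-66/5, -24/5) → (-618/65, 672/65); (-171/10, -22/5) → (-1383/130, 916/65); (39/2, -2) → (147/26, -244/13); (-18/5, -52/5) → (-714/65, -44/65); (-72/5, -8/5) → (-456/65, 824/65)
T6 shear: y ← y − 2·x: (-618/65, 672/65) → (-618/65, 1908/65); (-1383/130, 916/65) → (-1383/130, 2299/65); (147/26, -244/13) → (147/26, -391/13); (-714/65, -44/65) → (-714/65, 1384/65); (-456/65, 824/65) → (-456/65, 1736/65)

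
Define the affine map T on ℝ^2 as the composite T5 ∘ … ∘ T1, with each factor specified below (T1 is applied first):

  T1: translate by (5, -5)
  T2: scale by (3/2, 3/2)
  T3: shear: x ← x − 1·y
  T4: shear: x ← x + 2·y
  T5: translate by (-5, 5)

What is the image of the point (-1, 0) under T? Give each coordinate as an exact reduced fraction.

T1 translate by (5, -5): (-1, 0) → (4, -5)
T2 scale by (3/2, 3/2): (4, -5) → (6, -15/2)
T3 shear: x ← x − 1·y: (6, -15/2) → (27/2, -15/2)
T4 shear: x ← x + 2·y: (27/2, -15/2) → (-3/2, -15/2)
T5 translate by (-5, 5): (-3/2, -15/2) → (-13/2, -5/2)

T(p) = (-13/2, -5/2)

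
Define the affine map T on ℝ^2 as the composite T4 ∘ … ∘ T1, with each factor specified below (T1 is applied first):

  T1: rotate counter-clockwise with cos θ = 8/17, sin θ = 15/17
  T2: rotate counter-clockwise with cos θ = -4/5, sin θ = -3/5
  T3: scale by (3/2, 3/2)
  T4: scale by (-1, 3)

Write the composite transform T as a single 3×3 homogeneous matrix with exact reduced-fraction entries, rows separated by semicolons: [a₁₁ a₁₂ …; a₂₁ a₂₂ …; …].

T1 = [8/17 -15/17 0; 15/17 8/17 0; 0 0 1]
T2·T1 = [13/85 84/85 0; -84/85 13/85 0; 0 0 1]
T3·…·T1 = [39/170 126/85 0; -126/85 39/170 0; 0 0 1]
T4·…·T1 = [-39/170 -126/85 0; -378/85 117/170 0; 0 0 1]

T = [-39/170 -126/85 0; -378/85 117/170 0; 0 0 1]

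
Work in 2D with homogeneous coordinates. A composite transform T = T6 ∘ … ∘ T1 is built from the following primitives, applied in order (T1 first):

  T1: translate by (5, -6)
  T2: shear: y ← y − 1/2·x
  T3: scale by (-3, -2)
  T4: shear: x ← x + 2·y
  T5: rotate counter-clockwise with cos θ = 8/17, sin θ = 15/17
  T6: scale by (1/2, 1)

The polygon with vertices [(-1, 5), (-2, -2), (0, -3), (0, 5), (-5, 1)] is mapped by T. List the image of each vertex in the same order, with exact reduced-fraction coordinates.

image vertices: (-45/17, 48/17), (-53/34, 587/17), (-97/34, 649/17), (-113/34, 41/17), (5/17, 380/17)

T1 translate by (5, -6): (-1, 5) → (4, -1); (-2, -2) → (3, -8); (0, -3) → (5, -9); (0, 5) → (5, -1); (-5, 1) → (0, -5)
T2 shear: y ← y − 1/2·x: (4, -1) → (4, -3); (3, -8) → (3, -19/2); (5, -9) → (5, -23/2); (5, -1) → (5, -7/2); (0, -5) → (0, -5)
T3 scale by (-3, -2): (4, -3) → (-12, 6); (3, -19/2) → (-9, 19); (5, -23/2) → (-15, 23); (5, -7/2) → (-15, 7); (0, -5) → (0, 10)
T4 shear: x ← x + 2·y: (-12, 6) → (0, 6); (-9, 19) → (29, 19); (-15, 23) → (31, 23); (-15, 7) → (-1, 7); (0, 10) → (20, 10)
T5 rotate counter-clockwise with cos θ = 8/17, sin θ = 15/17: (0, 6) → (-90/17, 48/17); (29, 19) → (-53/17, 587/17); (31, 23) → (-97/17, 649/17); (-1, 7) → (-113/17, 41/17); (20, 10) → (10/17, 380/17)
T6 scale by (1/2, 1): (-90/17, 48/17) → (-45/17, 48/17); (-53/17, 587/17) → (-53/34, 587/17); (-97/17, 649/17) → (-97/34, 649/17); (-113/17, 41/17) → (-113/34, 41/17); (10/17, 380/17) → (5/17, 380/17)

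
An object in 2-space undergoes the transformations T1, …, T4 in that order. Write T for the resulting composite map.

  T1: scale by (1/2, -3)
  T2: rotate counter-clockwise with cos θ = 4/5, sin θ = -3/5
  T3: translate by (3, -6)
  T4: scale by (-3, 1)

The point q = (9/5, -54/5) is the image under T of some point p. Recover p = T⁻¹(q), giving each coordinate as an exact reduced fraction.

p = (0, 2)

T1 = [1/2 0 0; 0 -3 0; 0 0 1]
T2·T1 = [2/5 -9/5 0; -3/10 -12/5 0; 0 0 1]
T3·…·T1 = [2/5 -9/5 3; -3/10 -12/5 -6; 0 0 1]
T4·…·T1 = [-6/5 27/5 -9; -3/10 -12/5 -6; 0 0 1]
det M = 9/2; M⁻¹ = [-8/15 -6/5 -12; 1/15 -4/15 -1; 0 0 1]
M⁻¹ · (9/5, -54/5)ᵀ = (0, 2)ᵀ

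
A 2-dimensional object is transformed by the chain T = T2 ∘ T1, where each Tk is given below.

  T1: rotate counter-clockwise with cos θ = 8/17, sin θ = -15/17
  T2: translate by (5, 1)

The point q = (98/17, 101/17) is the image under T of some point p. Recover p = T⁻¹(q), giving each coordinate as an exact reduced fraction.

p = (-4, 3)

T1 = [8/17 15/17 0; -15/17 8/17 0; 0 0 1]
T2·T1 = [8/17 15/17 5; -15/17 8/17 1; 0 0 1]
det M = 1; M⁻¹ = [8/17 -15/17 -25/17; 15/17 8/17 -83/17; 0 0 1]
M⁻¹ · (98/17, 101/17)ᵀ = (-4, 3)ᵀ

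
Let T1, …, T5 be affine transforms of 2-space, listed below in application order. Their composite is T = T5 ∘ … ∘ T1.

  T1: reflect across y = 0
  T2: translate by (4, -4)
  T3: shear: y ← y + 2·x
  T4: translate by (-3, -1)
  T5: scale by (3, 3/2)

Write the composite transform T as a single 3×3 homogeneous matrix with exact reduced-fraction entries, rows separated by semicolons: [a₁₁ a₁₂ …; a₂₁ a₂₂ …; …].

T1 = [1 0 0; 0 -1 0; 0 0 1]
T2·T1 = [1 0 4; 0 -1 -4; 0 0 1]
T3·…·T1 = [1 0 4; 2 -1 4; 0 0 1]
T4·…·T1 = [1 0 1; 2 -1 3; 0 0 1]
T5·…·T1 = [3 0 3; 3 -3/2 9/2; 0 0 1]

T = [3 0 3; 3 -3/2 9/2; 0 0 1]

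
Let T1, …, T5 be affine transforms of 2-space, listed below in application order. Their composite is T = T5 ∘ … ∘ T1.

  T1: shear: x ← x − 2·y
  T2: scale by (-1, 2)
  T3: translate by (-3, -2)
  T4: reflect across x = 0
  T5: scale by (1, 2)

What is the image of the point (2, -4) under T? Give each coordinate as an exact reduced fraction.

T(p) = (13, -20)

T1 shear: x ← x − 2·y: (2, -4) → (10, -4)
T2 scale by (-1, 2): (10, -4) → (-10, -8)
T3 translate by (-3, -2): (-10, -8) → (-13, -10)
T4 reflect across x = 0: (-13, -10) → (13, -10)
T5 scale by (1, 2): (13, -10) → (13, -20)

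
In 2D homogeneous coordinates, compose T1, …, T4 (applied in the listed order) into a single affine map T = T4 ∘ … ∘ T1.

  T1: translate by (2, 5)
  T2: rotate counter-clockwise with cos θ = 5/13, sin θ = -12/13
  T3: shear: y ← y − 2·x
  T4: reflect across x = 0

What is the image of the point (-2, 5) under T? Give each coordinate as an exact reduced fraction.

T1 translate by (2, 5): (-2, 5) → (0, 10)
T2 rotate counter-clockwise with cos θ = 5/13, sin θ = -12/13: (0, 10) → (120/13, 50/13)
T3 shear: y ← y − 2·x: (120/13, 50/13) → (120/13, -190/13)
T4 reflect across x = 0: (120/13, -190/13) → (-120/13, -190/13)

T(p) = (-120/13, -190/13)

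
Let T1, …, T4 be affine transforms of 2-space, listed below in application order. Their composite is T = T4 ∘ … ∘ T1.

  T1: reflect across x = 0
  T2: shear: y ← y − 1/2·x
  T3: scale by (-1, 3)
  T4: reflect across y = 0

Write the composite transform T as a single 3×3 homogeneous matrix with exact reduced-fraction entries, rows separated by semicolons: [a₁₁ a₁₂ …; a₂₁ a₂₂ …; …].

T = [1 0 0; -3/2 -3 0; 0 0 1]

T1 = [-1 0 0; 0 1 0; 0 0 1]
T2·T1 = [-1 0 0; 1/2 1 0; 0 0 1]
T3·…·T1 = [1 0 0; 3/2 3 0; 0 0 1]
T4·…·T1 = [1 0 0; -3/2 -3 0; 0 0 1]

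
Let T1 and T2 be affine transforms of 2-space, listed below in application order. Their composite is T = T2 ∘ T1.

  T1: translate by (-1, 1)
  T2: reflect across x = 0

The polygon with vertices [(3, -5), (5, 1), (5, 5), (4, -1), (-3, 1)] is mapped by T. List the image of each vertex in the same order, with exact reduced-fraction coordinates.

image vertices: (-2, -4), (-4, 2), (-4, 6), (-3, 0), (4, 2)

T1 translate by (-1, 1): (3, -5) → (2, -4); (5, 1) → (4, 2); (5, 5) → (4, 6); (4, -1) → (3, 0); (-3, 1) → (-4, 2)
T2 reflect across x = 0: (2, -4) → (-2, -4); (4, 2) → (-4, 2); (4, 6) → (-4, 6); (3, 0) → (-3, 0); (-4, 2) → (4, 2)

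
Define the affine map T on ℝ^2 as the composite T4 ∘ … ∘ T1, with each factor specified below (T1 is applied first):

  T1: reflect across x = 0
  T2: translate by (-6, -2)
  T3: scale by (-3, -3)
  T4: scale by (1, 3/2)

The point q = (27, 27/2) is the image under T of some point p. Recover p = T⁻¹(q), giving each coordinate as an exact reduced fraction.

p = (3, -1)

T1 = [-1 0 0; 0 1 0; 0 0 1]
T2·T1 = [-1 0 -6; 0 1 -2; 0 0 1]
T3·…·T1 = [3 0 18; 0 -3 6; 0 0 1]
T4·…·T1 = [3 0 18; 0 -9/2 9; 0 0 1]
det M = -27/2; M⁻¹ = [1/3 0 -6; 0 -2/9 2; 0 0 1]
M⁻¹ · (27, 27/2)ᵀ = (3, -1)ᵀ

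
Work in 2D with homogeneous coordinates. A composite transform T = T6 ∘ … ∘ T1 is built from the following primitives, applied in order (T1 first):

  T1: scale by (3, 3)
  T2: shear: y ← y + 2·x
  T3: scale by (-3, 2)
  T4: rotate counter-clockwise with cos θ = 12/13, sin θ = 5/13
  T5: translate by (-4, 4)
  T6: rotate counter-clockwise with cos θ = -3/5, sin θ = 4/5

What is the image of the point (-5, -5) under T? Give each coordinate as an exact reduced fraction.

T1 scale by (3, 3): (-5, -5) → (-15, -15)
T2 shear: y ← y + 2·x: (-15, -15) → (-15, -45)
T3 scale by (-3, 2): (-15, -45) → (45, -90)
T4 rotate counter-clockwise with cos θ = 12/13, sin θ = 5/13: (45, -90) → (990/13, -855/13)
T5 translate by (-4, 4): (990/13, -855/13) → (938/13, -803/13)
T6 rotate counter-clockwise with cos θ = -3/5, sin θ = 4/5: (938/13, -803/13) → (398/65, 6161/65)

T(p) = (398/65, 6161/65)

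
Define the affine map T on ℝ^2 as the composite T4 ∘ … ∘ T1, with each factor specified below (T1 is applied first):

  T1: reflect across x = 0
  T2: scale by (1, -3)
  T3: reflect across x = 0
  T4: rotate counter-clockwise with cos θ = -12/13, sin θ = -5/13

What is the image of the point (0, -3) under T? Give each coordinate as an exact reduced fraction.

T(p) = (45/13, -108/13)

T1 reflect across x = 0: (0, -3) → (0, -3)
T2 scale by (1, -3): (0, -3) → (0, 9)
T3 reflect across x = 0: (0, 9) → (0, 9)
T4 rotate counter-clockwise with cos θ = -12/13, sin θ = -5/13: (0, 9) → (45/13, -108/13)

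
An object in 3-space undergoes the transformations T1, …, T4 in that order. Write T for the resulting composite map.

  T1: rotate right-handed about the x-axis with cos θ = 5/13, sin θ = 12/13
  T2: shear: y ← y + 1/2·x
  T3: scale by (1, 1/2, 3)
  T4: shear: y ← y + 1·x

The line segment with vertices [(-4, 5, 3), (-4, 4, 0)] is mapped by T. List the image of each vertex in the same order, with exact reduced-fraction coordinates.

image vertices: (-4, -141/26, 225/13), (-4, -55/13, 144/13)

T1 rotate right-handed about the x-axis with cos θ = 5/13, sin θ = 12/13: (-4, 5, 3) → (-4, -11/13, 75/13); (-4, 4, 0) → (-4, 20/13, 48/13)
T2 shear: y ← y + 1/2·x: (-4, -11/13, 75/13) → (-4, -37/13, 75/13); (-4, 20/13, 48/13) → (-4, -6/13, 48/13)
T3 scale by (1, 1/2, 3): (-4, -37/13, 75/13) → (-4, -37/26, 225/13); (-4, -6/13, 48/13) → (-4, -3/13, 144/13)
T4 shear: y ← y + 1·x: (-4, -37/26, 225/13) → (-4, -141/26, 225/13); (-4, -3/13, 144/13) → (-4, -55/13, 144/13)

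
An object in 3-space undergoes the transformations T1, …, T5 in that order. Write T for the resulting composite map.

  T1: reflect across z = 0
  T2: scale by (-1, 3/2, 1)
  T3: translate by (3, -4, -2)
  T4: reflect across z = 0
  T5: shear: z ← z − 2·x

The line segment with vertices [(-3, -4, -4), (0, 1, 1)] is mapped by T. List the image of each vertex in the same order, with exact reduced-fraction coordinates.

image vertices: (6, -10, -14), (3, -5/2, -3)

T1 reflect across z = 0: (-3, -4, -4) → (-3, -4, 4); (0, 1, 1) → (0, 1, -1)
T2 scale by (-1, 3/2, 1): (-3, -4, 4) → (3, -6, 4); (0, 1, -1) → (0, 3/2, -1)
T3 translate by (3, -4, -2): (3, -6, 4) → (6, -10, 2); (0, 3/2, -1) → (3, -5/2, -3)
T4 reflect across z = 0: (6, -10, 2) → (6, -10, -2); (3, -5/2, -3) → (3, -5/2, 3)
T5 shear: z ← z − 2·x: (6, -10, -2) → (6, -10, -14); (3, -5/2, 3) → (3, -5/2, -3)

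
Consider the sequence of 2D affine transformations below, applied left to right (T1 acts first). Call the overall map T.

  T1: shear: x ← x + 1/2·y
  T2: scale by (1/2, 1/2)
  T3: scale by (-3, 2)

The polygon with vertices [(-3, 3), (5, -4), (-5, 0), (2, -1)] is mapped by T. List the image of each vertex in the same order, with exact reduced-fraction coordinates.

T1 shear: x ← x + 1/2·y: (-3, 3) → (-3/2, 3); (5, -4) → (3, -4); (-5, 0) → (-5, 0); (2, -1) → (3/2, -1)
T2 scale by (1/2, 1/2): (-3/2, 3) → (-3/4, 3/2); (3, -4) → (3/2, -2); (-5, 0) → (-5/2, 0); (3/2, -1) → (3/4, -1/2)
T3 scale by (-3, 2): (-3/4, 3/2) → (9/4, 3); (3/2, -2) → (-9/2, -4); (-5/2, 0) → (15/2, 0); (3/4, -1/2) → (-9/4, -1)

image vertices: (9/4, 3), (-9/2, -4), (15/2, 0), (-9/4, -1)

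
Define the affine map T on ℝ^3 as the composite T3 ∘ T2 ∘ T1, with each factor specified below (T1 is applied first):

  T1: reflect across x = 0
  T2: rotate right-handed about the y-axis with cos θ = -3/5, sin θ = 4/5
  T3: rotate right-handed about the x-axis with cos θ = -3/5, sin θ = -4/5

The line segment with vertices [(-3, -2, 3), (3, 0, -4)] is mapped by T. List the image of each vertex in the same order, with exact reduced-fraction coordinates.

image vertices: (3/5, -54/25, 103/25), (-7/5, 96/25, -72/25)

T1 reflect across x = 0: (-3, -2, 3) → (3, -2, 3); (3, 0, -4) → (-3, 0, -4)
T2 rotate right-handed about the y-axis with cos θ = -3/5, sin θ = 4/5: (3, -2, 3) → (3/5, -2, -21/5); (-3, 0, -4) → (-7/5, 0, 24/5)
T3 rotate right-handed about the x-axis with cos θ = -3/5, sin θ = -4/5: (3/5, -2, -21/5) → (3/5, -54/25, 103/25); (-7/5, 0, 24/5) → (-7/5, 96/25, -72/25)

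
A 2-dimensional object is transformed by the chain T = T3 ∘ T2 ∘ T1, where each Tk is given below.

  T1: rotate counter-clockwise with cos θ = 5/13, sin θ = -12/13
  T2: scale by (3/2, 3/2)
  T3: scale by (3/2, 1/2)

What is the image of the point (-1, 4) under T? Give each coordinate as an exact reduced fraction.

T(p) = (387/52, 24/13)

T1 rotate counter-clockwise with cos θ = 5/13, sin θ = -12/13: (-1, 4) → (43/13, 32/13)
T2 scale by (3/2, 3/2): (43/13, 32/13) → (129/26, 48/13)
T3 scale by (3/2, 1/2): (129/26, 48/13) → (387/52, 24/13)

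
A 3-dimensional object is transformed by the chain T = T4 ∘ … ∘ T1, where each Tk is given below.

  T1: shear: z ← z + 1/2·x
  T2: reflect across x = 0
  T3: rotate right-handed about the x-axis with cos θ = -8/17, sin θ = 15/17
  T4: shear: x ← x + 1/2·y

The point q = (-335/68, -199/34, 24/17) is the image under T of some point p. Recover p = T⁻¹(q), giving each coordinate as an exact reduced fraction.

T1 = [1 0 0 0; 0 1 0 0; 1/2 0 1 0; 0 0 0 1]
T2·T1 = [-1 0 0 0; 0 1 0 0; 1/2 0 1 0; 0 0 0 1]
T3·…·T1 = [-1 0 0 0; -15/34 -8/17 -15/17 0; -4/17 15/17 -8/17 0; 0 0 0 1]
T4·…·T1 = [-83/68 -4/17 -15/34 0; -15/34 -8/17 -15/17 0; -4/17 15/17 -8/17 0; 0 0 0 1]
det M = -1; M⁻¹ = [-1 1/2 0 0; 0 -8/17 15/17 0; 1/2 -77/68 -8/17 0; 0 0 0 1]
M⁻¹ · (-335/68, -199/34, 24/17)ᵀ = (2, 4, 7/2)ᵀ

p = (2, 4, 7/2)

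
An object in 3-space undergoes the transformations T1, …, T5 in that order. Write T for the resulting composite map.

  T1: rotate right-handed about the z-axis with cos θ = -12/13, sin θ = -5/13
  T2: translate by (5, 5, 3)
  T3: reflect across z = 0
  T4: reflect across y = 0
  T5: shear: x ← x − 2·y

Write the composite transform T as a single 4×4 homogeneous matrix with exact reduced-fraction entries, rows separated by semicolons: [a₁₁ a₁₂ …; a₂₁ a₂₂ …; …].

T1 = [-12/13 5/13 0 0; -5/13 -12/13 0 0; 0 0 1 0; 0 0 0 1]
T2·T1 = [-12/13 5/13 0 5; -5/13 -12/13 0 5; 0 0 1 3; 0 0 0 1]
T3·…·T1 = [-12/13 5/13 0 5; -5/13 -12/13 0 5; 0 0 -1 -3; 0 0 0 1]
T4·…·T1 = [-12/13 5/13 0 5; 5/13 12/13 0 -5; 0 0 -1 -3; 0 0 0 1]
T5·…·T1 = [-22/13 -19/13 0 15; 5/13 12/13 0 -5; 0 0 -1 -3; 0 0 0 1]

T = [-22/13 -19/13 0 15; 5/13 12/13 0 -5; 0 0 -1 -3; 0 0 0 1]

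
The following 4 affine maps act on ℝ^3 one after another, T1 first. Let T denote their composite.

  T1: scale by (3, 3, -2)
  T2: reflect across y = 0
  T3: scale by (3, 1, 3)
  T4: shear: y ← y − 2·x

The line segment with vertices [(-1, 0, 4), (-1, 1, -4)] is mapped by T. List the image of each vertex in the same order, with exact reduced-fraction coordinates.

T1 scale by (3, 3, -2): (-1, 0, 4) → (-3, 0, -8); (-1, 1, -4) → (-3, 3, 8)
T2 reflect across y = 0: (-3, 0, -8) → (-3, 0, -8); (-3, 3, 8) → (-3, -3, 8)
T3 scale by (3, 1, 3): (-3, 0, -8) → (-9, 0, -24); (-3, -3, 8) → (-9, -3, 24)
T4 shear: y ← y − 2·x: (-9, 0, -24) → (-9, 18, -24); (-9, -3, 24) → (-9, 15, 24)

image vertices: (-9, 18, -24), (-9, 15, 24)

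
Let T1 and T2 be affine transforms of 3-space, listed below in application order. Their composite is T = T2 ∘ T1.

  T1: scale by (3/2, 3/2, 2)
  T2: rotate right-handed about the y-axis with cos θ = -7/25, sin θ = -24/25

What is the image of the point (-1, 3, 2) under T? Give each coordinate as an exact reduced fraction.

T(p) = (-171/50, 9/2, -64/25)

T1 scale by (3/2, 3/2, 2): (-1, 3, 2) → (-3/2, 9/2, 4)
T2 rotate right-handed about the y-axis with cos θ = -7/25, sin θ = -24/25: (-3/2, 9/2, 4) → (-171/50, 9/2, -64/25)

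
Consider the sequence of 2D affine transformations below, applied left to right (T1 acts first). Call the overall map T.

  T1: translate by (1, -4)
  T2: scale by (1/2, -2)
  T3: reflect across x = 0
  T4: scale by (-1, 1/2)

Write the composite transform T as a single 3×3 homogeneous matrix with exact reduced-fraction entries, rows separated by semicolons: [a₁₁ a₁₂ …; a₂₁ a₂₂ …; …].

T1 = [1 0 1; 0 1 -4; 0 0 1]
T2·T1 = [1/2 0 1/2; 0 -2 8; 0 0 1]
T3·…·T1 = [-1/2 0 -1/2; 0 -2 8; 0 0 1]
T4·…·T1 = [1/2 0 1/2; 0 -1 4; 0 0 1]

T = [1/2 0 1/2; 0 -1 4; 0 0 1]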